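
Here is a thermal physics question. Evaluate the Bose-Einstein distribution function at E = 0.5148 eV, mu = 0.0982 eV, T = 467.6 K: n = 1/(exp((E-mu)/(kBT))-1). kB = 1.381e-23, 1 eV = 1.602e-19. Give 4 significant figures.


Step 1: (E - mu) = 0.4166 eV
Step 2: x = (E-mu)*eV/(kB*T) = 0.4166*1.602e-19/(1.381e-23*467.6) = 10.34
Step 3: exp(x) = 3.079e+04
Step 4: n = 1/(exp(x)-1) = 3.247e-05

3.247e-05


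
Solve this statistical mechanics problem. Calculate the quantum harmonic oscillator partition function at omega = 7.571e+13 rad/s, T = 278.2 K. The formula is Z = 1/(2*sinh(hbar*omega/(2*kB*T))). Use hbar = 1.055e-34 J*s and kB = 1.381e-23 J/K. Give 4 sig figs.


Step 1: Compute x = hbar*omega/(kB*T) = 1.055e-34*7.571e+13/(1.381e-23*278.2) = 2.079
Step 2: x/2 = 1.04
Step 3: sinh(x/2) = 1.237
Step 4: Z = 1/(2*1.237) = 0.4042

0.4042


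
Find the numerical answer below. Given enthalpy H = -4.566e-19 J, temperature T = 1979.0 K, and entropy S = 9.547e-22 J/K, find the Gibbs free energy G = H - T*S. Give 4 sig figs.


Step 1: T*S = 1979.0 * 9.547e-22 = 1.889e-18 J
Step 2: G = H - T*S = -4.566e-19 - 1.889e-18
Step 3: G = -2.346e-18 J

-2.346e-18


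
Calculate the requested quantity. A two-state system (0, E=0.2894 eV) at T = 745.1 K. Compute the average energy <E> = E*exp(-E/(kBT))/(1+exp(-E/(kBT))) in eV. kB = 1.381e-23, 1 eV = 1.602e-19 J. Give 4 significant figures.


Step 1: beta*E = 0.2894*1.602e-19/(1.381e-23*745.1) = 4.506
Step 2: exp(-beta*E) = 0.01105
Step 3: <E> = 0.2894*0.01105/(1+0.01105) = 0.003162 eV

0.003162


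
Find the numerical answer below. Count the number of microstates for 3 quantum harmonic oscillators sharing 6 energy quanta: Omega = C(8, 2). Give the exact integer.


Step 1: Use binomial coefficient C(8, 2)
Step 2: Numerator = 8! / 6!
Step 3: Denominator = 2!
Step 4: Omega = 28

28


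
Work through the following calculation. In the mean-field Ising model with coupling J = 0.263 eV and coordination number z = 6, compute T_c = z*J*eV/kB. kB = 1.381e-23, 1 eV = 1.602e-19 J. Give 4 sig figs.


Step 1: z*J = 6*0.263 = 1.578 eV
Step 2: Convert to Joules: 1.578*1.602e-19 = 2.528e-19 J
Step 3: T_c = 2.528e-19 / 1.381e-23 = 1.831e+04 K

1.831e+04


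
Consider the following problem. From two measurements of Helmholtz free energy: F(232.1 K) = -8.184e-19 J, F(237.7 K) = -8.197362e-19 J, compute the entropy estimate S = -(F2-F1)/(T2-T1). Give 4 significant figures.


Step 1: dF = F2 - F1 = -8.197362e-19 - (-8.184e-19) = -1.3362e-21 J
Step 2: dT = T2 - T1 = 237.7 - 232.1 = 5.6 K
Step 3: S = -dF/dT = -(-1.3362e-21)/5.6 = 2.386e-22 J/K

2.386e-22


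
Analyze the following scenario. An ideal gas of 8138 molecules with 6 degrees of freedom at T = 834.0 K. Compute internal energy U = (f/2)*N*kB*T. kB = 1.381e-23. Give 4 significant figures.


Step 1: f/2 = 6/2 = 3.0
Step 2: N*kB*T = 8138*1.381e-23*834.0 = 9.373e-17
Step 3: U = 3.0 * 9.373e-17 = 2.812e-16 J

2.812e-16


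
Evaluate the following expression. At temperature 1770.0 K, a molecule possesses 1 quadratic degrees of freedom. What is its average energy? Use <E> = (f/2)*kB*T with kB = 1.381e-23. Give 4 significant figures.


Step 1: f/2 = 1/2 = 0.5
Step 2: kB*T = 1.381e-23 * 1770.0 = 2.444e-20
Step 3: <E> = 0.5 * 2.444e-20 = 1.222e-20 J

1.222e-20


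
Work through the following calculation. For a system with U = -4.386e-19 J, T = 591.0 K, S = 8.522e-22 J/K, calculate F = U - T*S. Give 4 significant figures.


Step 1: T*S = 591.0 * 8.522e-22 = 5.037e-19 J
Step 2: F = U - T*S = -4.386e-19 - 5.037e-19
Step 3: F = -9.423e-19 J

-9.423e-19


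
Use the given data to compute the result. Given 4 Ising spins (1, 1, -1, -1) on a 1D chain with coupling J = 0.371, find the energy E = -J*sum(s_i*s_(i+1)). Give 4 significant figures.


Step 1: Nearest-neighbor products: 1, -1, 1
Step 2: Sum of products = 1
Step 3: E = -0.371 * 1 = -0.371

-0.371


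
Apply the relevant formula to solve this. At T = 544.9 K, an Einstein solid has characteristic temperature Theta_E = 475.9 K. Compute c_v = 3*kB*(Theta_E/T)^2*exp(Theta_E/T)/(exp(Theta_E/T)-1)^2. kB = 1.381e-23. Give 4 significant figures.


Step 1: x = Theta_E/T = 475.9/544.9 = 0.8734
Step 2: x^2 = 0.7628
Step 3: exp(x) = 2.395
Step 4: c_v = 3*1.381e-23*0.7628*2.395/(2.395-1)^2 = 3.889e-23

3.889e-23


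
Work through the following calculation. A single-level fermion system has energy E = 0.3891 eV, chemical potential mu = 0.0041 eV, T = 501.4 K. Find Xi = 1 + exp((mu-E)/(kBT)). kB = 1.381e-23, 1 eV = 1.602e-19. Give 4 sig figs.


Step 1: (mu - E) = 0.0041 - 0.3891 = -0.385 eV
Step 2: x = (mu-E)*eV/(kB*T) = -0.385*1.602e-19/(1.381e-23*501.4) = -8.907
Step 3: exp(x) = 0.0001354
Step 4: Xi = 1 + 0.0001354 = 1

1


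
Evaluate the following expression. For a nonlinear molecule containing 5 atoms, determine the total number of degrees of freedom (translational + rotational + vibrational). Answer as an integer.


Step 1: Translational DOF = 3
Step 2: Rotational DOF (nonlinear) = 3
Step 3: Vibrational DOF = 3*5 - 6 = 9
Step 4: Total = 3 + 3 + 9 = 15

15


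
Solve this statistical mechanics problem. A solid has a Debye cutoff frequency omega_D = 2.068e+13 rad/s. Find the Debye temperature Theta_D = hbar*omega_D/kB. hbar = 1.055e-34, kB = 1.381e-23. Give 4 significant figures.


Step 1: hbar*omega_D = 1.055e-34 * 2.068e+13 = 2.182e-21 J
Step 2: Theta_D = 2.182e-21 / 1.381e-23
Step 3: Theta_D = 158 K

158


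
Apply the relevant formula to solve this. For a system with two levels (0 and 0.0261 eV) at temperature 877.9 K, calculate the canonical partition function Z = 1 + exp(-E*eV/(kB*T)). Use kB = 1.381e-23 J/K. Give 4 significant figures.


Step 1: Compute beta*E = E*eV/(kB*T) = 0.0261*1.602e-19/(1.381e-23*877.9) = 0.3449
Step 2: exp(-beta*E) = exp(-0.3449) = 0.7083
Step 3: Z = 1 + 0.7083 = 1.708

1.708


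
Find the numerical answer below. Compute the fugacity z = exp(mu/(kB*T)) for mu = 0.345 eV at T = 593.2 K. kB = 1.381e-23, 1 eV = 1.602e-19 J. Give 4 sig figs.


Step 1: Convert mu to Joules: 0.345*1.602e-19 = 5.527e-20 J
Step 2: kB*T = 1.381e-23*593.2 = 8.192e-21 J
Step 3: mu/(kB*T) = 6.747
Step 4: z = exp(6.747) = 851.2

851.2


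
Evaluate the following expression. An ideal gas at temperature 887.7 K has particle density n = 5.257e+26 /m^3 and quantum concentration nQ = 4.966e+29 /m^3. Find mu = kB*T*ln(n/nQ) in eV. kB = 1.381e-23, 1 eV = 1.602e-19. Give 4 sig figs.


Step 1: n/nQ = 5.257e+26/4.966e+29 = 0.001059
Step 2: ln(n/nQ) = -6.851
Step 3: mu = kB*T*ln(n/nQ) = 1.226e-20*-6.851 = -8.399e-20 J
Step 4: Convert to eV: -8.399e-20/1.602e-19 = -0.5243 eV

-0.5243


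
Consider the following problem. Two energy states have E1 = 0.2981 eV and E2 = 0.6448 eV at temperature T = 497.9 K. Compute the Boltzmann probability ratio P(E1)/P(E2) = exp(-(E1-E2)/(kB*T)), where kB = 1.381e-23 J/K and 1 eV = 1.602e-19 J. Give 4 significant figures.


Step 1: Compute energy difference dE = E1 - E2 = 0.2981 - 0.6448 = -0.3467 eV
Step 2: Convert to Joules: dE_J = -0.3467 * 1.602e-19 = -5.554e-20 J
Step 3: Compute exponent = -dE_J / (kB * T) = -(-5.554e-20) / (1.381e-23 * 497.9) = 8.078
Step 4: P(E1)/P(E2) = exp(8.078) = 3221

3221


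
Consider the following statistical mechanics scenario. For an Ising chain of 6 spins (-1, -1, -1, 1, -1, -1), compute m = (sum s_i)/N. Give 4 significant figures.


Step 1: Count up spins (+1): 1, down spins (-1): 5
Step 2: Total magnetization M = 1 - 5 = -4
Step 3: m = M/N = -4/6 = -0.6667

-0.6667


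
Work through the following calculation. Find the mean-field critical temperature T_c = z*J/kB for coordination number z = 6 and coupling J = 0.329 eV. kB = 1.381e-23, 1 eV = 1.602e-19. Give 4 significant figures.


Step 1: z*J = 6*0.329 = 1.974 eV
Step 2: Convert to Joules: 1.974*1.602e-19 = 3.162e-19 J
Step 3: T_c = 3.162e-19 / 1.381e-23 = 2.29e+04 K

2.29e+04


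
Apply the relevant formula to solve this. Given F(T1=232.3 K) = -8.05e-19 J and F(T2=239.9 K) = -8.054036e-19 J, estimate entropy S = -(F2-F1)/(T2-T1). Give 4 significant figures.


Step 1: dF = F2 - F1 = -8.054036e-19 - (-8.05e-19) = -4.036e-22 J
Step 2: dT = T2 - T1 = 239.9 - 232.3 = 7.6 K
Step 3: S = -dF/dT = -(-4.036e-22)/7.6 = 5.311e-23 J/K

5.311e-23


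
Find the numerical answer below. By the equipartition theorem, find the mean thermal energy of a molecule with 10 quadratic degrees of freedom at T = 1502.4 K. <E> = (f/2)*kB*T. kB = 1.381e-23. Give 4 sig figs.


Step 1: f/2 = 10/2 = 5
Step 2: kB*T = 1.381e-23 * 1502.4 = 2.075e-20
Step 3: <E> = 5 * 2.075e-20 = 1.037e-19 J

1.037e-19


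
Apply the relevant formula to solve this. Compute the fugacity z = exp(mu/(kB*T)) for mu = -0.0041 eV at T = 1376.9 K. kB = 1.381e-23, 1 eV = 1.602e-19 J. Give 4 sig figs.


Step 1: Convert mu to Joules: -0.0041*1.602e-19 = -6.568e-22 J
Step 2: kB*T = 1.381e-23*1376.9 = 1.901e-20 J
Step 3: mu/(kB*T) = -0.03454
Step 4: z = exp(-0.03454) = 0.966

0.966


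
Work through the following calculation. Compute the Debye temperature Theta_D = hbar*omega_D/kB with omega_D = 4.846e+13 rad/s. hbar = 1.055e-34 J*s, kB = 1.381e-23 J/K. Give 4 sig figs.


Step 1: hbar*omega_D = 1.055e-34 * 4.846e+13 = 5.113e-21 J
Step 2: Theta_D = 5.113e-21 / 1.381e-23
Step 3: Theta_D = 370.2 K

370.2


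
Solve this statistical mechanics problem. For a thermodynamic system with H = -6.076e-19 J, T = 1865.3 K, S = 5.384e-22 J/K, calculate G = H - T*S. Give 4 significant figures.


Step 1: T*S = 1865.3 * 5.384e-22 = 1.004e-18 J
Step 2: G = H - T*S = -6.076e-19 - 1.004e-18
Step 3: G = -1.612e-18 J

-1.612e-18


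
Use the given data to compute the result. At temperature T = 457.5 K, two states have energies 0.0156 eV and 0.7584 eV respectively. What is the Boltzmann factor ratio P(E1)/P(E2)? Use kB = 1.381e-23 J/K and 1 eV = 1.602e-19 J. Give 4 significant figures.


Step 1: Compute energy difference dE = E1 - E2 = 0.0156 - 0.7584 = -0.7428 eV
Step 2: Convert to Joules: dE_J = -0.7428 * 1.602e-19 = -1.19e-19 J
Step 3: Compute exponent = -dE_J / (kB * T) = -(-1.19e-19) / (1.381e-23 * 457.5) = 18.83
Step 4: P(E1)/P(E2) = exp(18.83) = 1.512e+08

1.512e+08


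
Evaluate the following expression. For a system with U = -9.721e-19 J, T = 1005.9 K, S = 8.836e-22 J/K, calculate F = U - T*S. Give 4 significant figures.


Step 1: T*S = 1005.9 * 8.836e-22 = 8.888e-19 J
Step 2: F = U - T*S = -9.721e-19 - 8.888e-19
Step 3: F = -1.861e-18 J

-1.861e-18


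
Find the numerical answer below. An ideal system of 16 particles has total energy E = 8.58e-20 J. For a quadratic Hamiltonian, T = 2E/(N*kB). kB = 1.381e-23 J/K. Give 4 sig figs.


Step 1: Numerator = 2*E = 2*8.58e-20 = 1.716e-19 J
Step 2: Denominator = N*kB = 16*1.381e-23 = 2.21e-22
Step 3: T = 1.716e-19 / 2.21e-22 = 776.6 K

776.6


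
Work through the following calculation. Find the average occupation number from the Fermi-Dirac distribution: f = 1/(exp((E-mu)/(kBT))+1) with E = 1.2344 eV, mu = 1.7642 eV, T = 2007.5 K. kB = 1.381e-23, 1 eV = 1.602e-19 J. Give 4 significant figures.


Step 1: (E - mu) = 1.2344 - 1.7642 = -0.5298 eV
Step 2: Convert: (E-mu)*eV = -8.487e-20 J
Step 3: x = (E-mu)*eV/(kB*T) = -3.061
Step 4: f = 1/(exp(-3.061)+1) = 0.9553

0.9553


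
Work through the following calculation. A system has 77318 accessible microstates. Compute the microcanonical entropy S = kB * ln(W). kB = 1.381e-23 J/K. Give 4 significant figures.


Step 1: ln(W) = ln(77318) = 11.26
Step 2: S = kB * ln(W) = 1.381e-23 * 11.26
Step 3: S = 1.554e-22 J/K

1.554e-22


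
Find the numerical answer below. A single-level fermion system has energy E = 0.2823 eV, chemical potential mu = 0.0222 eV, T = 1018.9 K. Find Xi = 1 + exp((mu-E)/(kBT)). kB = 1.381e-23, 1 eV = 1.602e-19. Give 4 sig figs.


Step 1: (mu - E) = 0.0222 - 0.2823 = -0.2601 eV
Step 2: x = (mu-E)*eV/(kB*T) = -0.2601*1.602e-19/(1.381e-23*1018.9) = -2.961
Step 3: exp(x) = 0.05175
Step 4: Xi = 1 + 0.05175 = 1.052

1.052


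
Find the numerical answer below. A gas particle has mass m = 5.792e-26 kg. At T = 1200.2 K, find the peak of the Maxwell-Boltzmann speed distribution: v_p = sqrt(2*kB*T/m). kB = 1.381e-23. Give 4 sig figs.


Step 1: Numerator = 2*kB*T = 2*1.381e-23*1200.2 = 3.315e-20
Step 2: Ratio = 3.315e-20 / 5.792e-26 = 5.723e+05
Step 3: v_p = sqrt(5.723e+05) = 756.5 m/s

756.5


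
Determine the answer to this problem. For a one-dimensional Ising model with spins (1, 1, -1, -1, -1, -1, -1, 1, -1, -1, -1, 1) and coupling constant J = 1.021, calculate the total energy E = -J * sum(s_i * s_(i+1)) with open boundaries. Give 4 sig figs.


Step 1: Nearest-neighbor products: 1, -1, 1, 1, 1, 1, -1, -1, 1, 1, -1
Step 2: Sum of products = 3
Step 3: E = -1.021 * 3 = -3.063

-3.063


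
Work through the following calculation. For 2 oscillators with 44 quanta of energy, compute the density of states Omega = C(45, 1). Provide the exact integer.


Step 1: Use binomial coefficient C(45, 1)
Step 2: Numerator = 45! / 44!
Step 3: Denominator = 1!
Step 4: Omega = 45

45


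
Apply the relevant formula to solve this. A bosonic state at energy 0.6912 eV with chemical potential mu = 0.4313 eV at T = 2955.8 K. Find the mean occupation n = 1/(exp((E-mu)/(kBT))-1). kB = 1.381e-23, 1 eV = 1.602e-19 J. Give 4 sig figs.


Step 1: (E - mu) = 0.2599 eV
Step 2: x = (E-mu)*eV/(kB*T) = 0.2599*1.602e-19/(1.381e-23*2955.8) = 1.02
Step 3: exp(x) = 2.773
Step 4: n = 1/(exp(x)-1) = 0.564

0.564


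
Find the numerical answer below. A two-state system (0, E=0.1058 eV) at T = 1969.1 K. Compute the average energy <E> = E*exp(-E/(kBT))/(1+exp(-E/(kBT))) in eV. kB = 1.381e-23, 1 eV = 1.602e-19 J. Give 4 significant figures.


Step 1: beta*E = 0.1058*1.602e-19/(1.381e-23*1969.1) = 0.6233
Step 2: exp(-beta*E) = 0.5362
Step 3: <E> = 0.1058*0.5362/(1+0.5362) = 0.03693 eV

0.03693


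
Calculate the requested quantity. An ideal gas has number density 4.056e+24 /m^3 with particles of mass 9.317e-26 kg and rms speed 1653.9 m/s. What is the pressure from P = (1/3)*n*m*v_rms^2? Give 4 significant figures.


Step 1: v_rms^2 = 1653.9^2 = 2.735e+06
Step 2: n*m = 4.056e+24*9.317e-26 = 0.3779
Step 3: P = (1/3)*0.3779*2.735e+06 = 3.446e+05 Pa

3.446e+05


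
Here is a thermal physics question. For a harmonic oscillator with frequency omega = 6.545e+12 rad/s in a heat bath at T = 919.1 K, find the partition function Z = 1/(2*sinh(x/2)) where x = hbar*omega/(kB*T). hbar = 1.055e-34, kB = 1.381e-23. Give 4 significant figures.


Step 1: Compute x = hbar*omega/(kB*T) = 1.055e-34*6.545e+12/(1.381e-23*919.1) = 0.0544
Step 2: x/2 = 0.0272
Step 3: sinh(x/2) = 0.0272
Step 4: Z = 1/(2*0.0272) = 18.38

18.38


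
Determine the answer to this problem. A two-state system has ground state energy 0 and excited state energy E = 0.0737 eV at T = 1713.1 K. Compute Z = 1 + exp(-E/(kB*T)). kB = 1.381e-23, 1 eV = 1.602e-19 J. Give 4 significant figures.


Step 1: Compute beta*E = E*eV/(kB*T) = 0.0737*1.602e-19/(1.381e-23*1713.1) = 0.4991
Step 2: exp(-beta*E) = exp(-0.4991) = 0.6071
Step 3: Z = 1 + 0.6071 = 1.607

1.607


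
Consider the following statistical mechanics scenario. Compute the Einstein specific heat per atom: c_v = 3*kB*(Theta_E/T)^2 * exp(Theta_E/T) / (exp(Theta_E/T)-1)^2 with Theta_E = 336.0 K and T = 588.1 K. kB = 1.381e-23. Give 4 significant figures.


Step 1: x = Theta_E/T = 336.0/588.1 = 0.5713
Step 2: x^2 = 0.3264
Step 3: exp(x) = 1.771
Step 4: c_v = 3*1.381e-23*0.3264*1.771/(1.771-1)^2 = 4.032e-23

4.032e-23


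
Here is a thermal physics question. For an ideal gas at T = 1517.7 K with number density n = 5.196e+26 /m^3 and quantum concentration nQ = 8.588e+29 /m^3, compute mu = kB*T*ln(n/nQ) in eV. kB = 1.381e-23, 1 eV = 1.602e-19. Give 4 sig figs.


Step 1: n/nQ = 5.196e+26/8.588e+29 = 0.000605
Step 2: ln(n/nQ) = -7.41
Step 3: mu = kB*T*ln(n/nQ) = 2.096e-20*-7.41 = -1.553e-19 J
Step 4: Convert to eV: -1.553e-19/1.602e-19 = -0.9695 eV

-0.9695


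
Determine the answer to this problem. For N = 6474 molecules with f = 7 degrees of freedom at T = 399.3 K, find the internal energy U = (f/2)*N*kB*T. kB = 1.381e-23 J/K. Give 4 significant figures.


Step 1: f/2 = 7/2 = 3.5
Step 2: N*kB*T = 6474*1.381e-23*399.3 = 3.57e-17
Step 3: U = 3.5 * 3.57e-17 = 1.249e-16 J

1.249e-16


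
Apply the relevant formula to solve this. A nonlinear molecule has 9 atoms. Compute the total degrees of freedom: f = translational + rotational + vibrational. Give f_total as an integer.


Step 1: Translational DOF = 3
Step 2: Rotational DOF (nonlinear) = 3
Step 3: Vibrational DOF = 3*9 - 6 = 21
Step 4: Total = 3 + 3 + 21 = 27

27


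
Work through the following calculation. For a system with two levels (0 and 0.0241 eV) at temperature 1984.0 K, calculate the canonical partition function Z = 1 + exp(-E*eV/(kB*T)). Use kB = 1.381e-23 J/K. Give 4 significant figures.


Step 1: Compute beta*E = E*eV/(kB*T) = 0.0241*1.602e-19/(1.381e-23*1984.0) = 0.1409
Step 2: exp(-beta*E) = exp(-0.1409) = 0.8686
Step 3: Z = 1 + 0.8686 = 1.869

1.869


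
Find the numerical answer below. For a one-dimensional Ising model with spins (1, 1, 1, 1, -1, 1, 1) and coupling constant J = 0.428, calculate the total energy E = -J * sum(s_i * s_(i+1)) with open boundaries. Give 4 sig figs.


Step 1: Nearest-neighbor products: 1, 1, 1, -1, -1, 1
Step 2: Sum of products = 2
Step 3: E = -0.428 * 2 = -0.856

-0.856


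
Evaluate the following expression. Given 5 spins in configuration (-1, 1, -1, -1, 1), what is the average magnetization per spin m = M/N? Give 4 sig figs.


Step 1: Count up spins (+1): 2, down spins (-1): 3
Step 2: Total magnetization M = 2 - 3 = -1
Step 3: m = M/N = -1/5 = -0.2

-0.2


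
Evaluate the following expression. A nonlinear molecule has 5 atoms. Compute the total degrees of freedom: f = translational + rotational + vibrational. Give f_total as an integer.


Step 1: Translational DOF = 3
Step 2: Rotational DOF (nonlinear) = 3
Step 3: Vibrational DOF = 3*5 - 6 = 9
Step 4: Total = 3 + 3 + 9 = 15

15


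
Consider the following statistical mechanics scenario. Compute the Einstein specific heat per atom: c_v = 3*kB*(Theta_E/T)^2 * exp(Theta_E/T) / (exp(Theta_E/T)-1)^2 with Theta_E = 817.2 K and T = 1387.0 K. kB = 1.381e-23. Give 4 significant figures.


Step 1: x = Theta_E/T = 817.2/1387.0 = 0.5892
Step 2: x^2 = 0.3471
Step 3: exp(x) = 1.803
Step 4: c_v = 3*1.381e-23*0.3471*1.803/(1.803-1)^2 = 4.025e-23

4.025e-23


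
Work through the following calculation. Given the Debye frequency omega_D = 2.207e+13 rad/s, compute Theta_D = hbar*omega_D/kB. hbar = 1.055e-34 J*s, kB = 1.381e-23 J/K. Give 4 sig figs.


Step 1: hbar*omega_D = 1.055e-34 * 2.207e+13 = 2.328e-21 J
Step 2: Theta_D = 2.328e-21 / 1.381e-23
Step 3: Theta_D = 168.6 K

168.6


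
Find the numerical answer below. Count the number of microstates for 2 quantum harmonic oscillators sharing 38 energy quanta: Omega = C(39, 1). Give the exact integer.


Step 1: Use binomial coefficient C(39, 1)
Step 2: Numerator = 39! / 38!
Step 3: Denominator = 1!
Step 4: Omega = 39

39


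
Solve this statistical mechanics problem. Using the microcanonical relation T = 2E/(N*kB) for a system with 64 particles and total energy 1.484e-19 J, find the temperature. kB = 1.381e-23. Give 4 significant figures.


Step 1: Numerator = 2*E = 2*1.484e-19 = 2.968e-19 J
Step 2: Denominator = N*kB = 64*1.381e-23 = 8.838e-22
Step 3: T = 2.968e-19 / 8.838e-22 = 335.8 K

335.8


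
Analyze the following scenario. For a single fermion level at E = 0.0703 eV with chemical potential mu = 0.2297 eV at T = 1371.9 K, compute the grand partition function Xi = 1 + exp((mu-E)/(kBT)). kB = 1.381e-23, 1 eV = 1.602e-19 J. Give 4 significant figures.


Step 1: (mu - E) = 0.2297 - 0.0703 = 0.1594 eV
Step 2: x = (mu-E)*eV/(kB*T) = 0.1594*1.602e-19/(1.381e-23*1371.9) = 1.348
Step 3: exp(x) = 3.849
Step 4: Xi = 1 + 3.849 = 4.849

4.849


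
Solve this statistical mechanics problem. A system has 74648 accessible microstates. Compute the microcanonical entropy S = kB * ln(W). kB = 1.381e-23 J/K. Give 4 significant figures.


Step 1: ln(W) = ln(74648) = 11.22
Step 2: S = kB * ln(W) = 1.381e-23 * 11.22
Step 3: S = 1.55e-22 J/K

1.55e-22


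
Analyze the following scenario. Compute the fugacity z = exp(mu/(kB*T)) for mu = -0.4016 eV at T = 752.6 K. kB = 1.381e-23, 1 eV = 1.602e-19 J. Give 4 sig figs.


Step 1: Convert mu to Joules: -0.4016*1.602e-19 = -6.434e-20 J
Step 2: kB*T = 1.381e-23*752.6 = 1.039e-20 J
Step 3: mu/(kB*T) = -6.19
Step 4: z = exp(-6.19) = 0.00205

0.00205


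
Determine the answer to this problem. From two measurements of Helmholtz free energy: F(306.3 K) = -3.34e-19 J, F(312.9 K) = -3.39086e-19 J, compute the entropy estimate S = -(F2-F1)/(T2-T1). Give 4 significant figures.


Step 1: dF = F2 - F1 = -3.39086e-19 - (-3.34e-19) = -5.086e-21 J
Step 2: dT = T2 - T1 = 312.9 - 306.3 = 6.6 K
Step 3: S = -dF/dT = -(-5.086e-21)/6.6 = 7.706e-22 J/K

7.706e-22


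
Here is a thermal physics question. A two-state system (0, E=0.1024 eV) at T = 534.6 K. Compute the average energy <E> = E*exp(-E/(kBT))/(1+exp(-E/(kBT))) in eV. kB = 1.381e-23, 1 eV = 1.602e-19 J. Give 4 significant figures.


Step 1: beta*E = 0.1024*1.602e-19/(1.381e-23*534.6) = 2.222
Step 2: exp(-beta*E) = 0.1084
Step 3: <E> = 0.1024*0.1084/(1+0.1084) = 0.01001 eV

0.01001


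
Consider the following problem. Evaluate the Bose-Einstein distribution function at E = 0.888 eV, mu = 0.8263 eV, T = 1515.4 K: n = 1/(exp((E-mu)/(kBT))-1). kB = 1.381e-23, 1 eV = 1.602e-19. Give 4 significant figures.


Step 1: (E - mu) = 0.0617 eV
Step 2: x = (E-mu)*eV/(kB*T) = 0.0617*1.602e-19/(1.381e-23*1515.4) = 0.4723
Step 3: exp(x) = 1.604
Step 4: n = 1/(exp(x)-1) = 1.656

1.656


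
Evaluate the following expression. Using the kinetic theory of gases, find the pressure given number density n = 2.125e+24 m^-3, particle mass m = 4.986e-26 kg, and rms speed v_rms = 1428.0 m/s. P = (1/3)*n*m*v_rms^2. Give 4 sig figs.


Step 1: v_rms^2 = 1428.0^2 = 2.039e+06
Step 2: n*m = 2.125e+24*4.986e-26 = 0.106
Step 3: P = (1/3)*0.106*2.039e+06 = 7.202e+04 Pa

7.202e+04


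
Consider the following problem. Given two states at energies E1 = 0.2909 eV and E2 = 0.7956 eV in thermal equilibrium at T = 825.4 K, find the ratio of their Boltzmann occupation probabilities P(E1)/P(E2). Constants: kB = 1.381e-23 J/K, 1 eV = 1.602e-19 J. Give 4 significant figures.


Step 1: Compute energy difference dE = E1 - E2 = 0.2909 - 0.7956 = -0.5047 eV
Step 2: Convert to Joules: dE_J = -0.5047 * 1.602e-19 = -8.085e-20 J
Step 3: Compute exponent = -dE_J / (kB * T) = -(-8.085e-20) / (1.381e-23 * 825.4) = 7.093
Step 4: P(E1)/P(E2) = exp(7.093) = 1204

1204


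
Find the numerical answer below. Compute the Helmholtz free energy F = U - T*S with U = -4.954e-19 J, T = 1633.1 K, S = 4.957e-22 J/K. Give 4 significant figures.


Step 1: T*S = 1633.1 * 4.957e-22 = 8.095e-19 J
Step 2: F = U - T*S = -4.954e-19 - 8.095e-19
Step 3: F = -1.305e-18 J

-1.305e-18


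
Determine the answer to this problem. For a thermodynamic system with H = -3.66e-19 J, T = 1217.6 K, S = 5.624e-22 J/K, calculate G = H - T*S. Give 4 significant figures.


Step 1: T*S = 1217.6 * 5.624e-22 = 6.848e-19 J
Step 2: G = H - T*S = -3.66e-19 - 6.848e-19
Step 3: G = -1.051e-18 J

-1.051e-18


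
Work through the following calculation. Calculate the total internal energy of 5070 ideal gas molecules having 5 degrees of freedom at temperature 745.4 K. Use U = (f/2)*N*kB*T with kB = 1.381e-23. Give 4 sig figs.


Step 1: f/2 = 5/2 = 2.5
Step 2: N*kB*T = 5070*1.381e-23*745.4 = 5.219e-17
Step 3: U = 2.5 * 5.219e-17 = 1.305e-16 J

1.305e-16


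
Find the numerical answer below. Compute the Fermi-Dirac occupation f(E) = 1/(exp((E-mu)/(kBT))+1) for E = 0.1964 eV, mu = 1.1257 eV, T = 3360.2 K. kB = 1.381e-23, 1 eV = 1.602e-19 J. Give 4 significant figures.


Step 1: (E - mu) = 0.1964 - 1.1257 = -0.9293 eV
Step 2: Convert: (E-mu)*eV = -1.489e-19 J
Step 3: x = (E-mu)*eV/(kB*T) = -3.208
Step 4: f = 1/(exp(-3.208)+1) = 0.9611

0.9611


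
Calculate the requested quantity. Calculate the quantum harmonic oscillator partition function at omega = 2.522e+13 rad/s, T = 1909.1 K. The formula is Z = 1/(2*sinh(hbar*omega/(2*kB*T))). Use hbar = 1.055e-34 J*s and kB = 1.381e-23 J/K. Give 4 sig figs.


Step 1: Compute x = hbar*omega/(kB*T) = 1.055e-34*2.522e+13/(1.381e-23*1909.1) = 0.1009
Step 2: x/2 = 0.05046
Step 3: sinh(x/2) = 0.05048
Step 4: Z = 1/(2*0.05048) = 9.905

9.905


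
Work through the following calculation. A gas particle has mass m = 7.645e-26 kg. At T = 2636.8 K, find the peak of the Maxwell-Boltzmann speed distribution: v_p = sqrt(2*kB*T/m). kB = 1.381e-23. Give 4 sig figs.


Step 1: Numerator = 2*kB*T = 2*1.381e-23*2636.8 = 7.283e-20
Step 2: Ratio = 7.283e-20 / 7.645e-26 = 9.526e+05
Step 3: v_p = sqrt(9.526e+05) = 976 m/s

976


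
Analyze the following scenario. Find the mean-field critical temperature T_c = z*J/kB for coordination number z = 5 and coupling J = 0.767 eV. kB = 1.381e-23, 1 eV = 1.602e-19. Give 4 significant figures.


Step 1: z*J = 5*0.767 = 3.835 eV
Step 2: Convert to Joules: 3.835*1.602e-19 = 6.144e-19 J
Step 3: T_c = 6.144e-19 / 1.381e-23 = 4.449e+04 K

4.449e+04


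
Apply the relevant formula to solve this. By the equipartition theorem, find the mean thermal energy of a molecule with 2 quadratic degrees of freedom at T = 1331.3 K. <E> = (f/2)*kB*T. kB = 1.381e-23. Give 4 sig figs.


Step 1: f/2 = 2/2 = 1
Step 2: kB*T = 1.381e-23 * 1331.3 = 1.839e-20
Step 3: <E> = 1 * 1.839e-20 = 1.839e-20 J

1.839e-20


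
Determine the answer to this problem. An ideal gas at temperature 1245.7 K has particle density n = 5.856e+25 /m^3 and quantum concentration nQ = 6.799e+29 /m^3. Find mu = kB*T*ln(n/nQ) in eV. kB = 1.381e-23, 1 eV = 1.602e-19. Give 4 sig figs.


Step 1: n/nQ = 5.856e+25/6.799e+29 = 8.613e-05
Step 2: ln(n/nQ) = -9.36
Step 3: mu = kB*T*ln(n/nQ) = 1.72e-20*-9.36 = -1.61e-19 J
Step 4: Convert to eV: -1.61e-19/1.602e-19 = -1.005 eV

-1.005


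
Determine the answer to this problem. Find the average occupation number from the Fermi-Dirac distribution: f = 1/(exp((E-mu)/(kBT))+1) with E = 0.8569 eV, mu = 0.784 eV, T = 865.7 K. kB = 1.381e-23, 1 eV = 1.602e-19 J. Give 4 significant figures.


Step 1: (E - mu) = 0.8569 - 0.784 = 0.0729 eV
Step 2: Convert: (E-mu)*eV = 1.168e-20 J
Step 3: x = (E-mu)*eV/(kB*T) = 0.9769
Step 4: f = 1/(exp(0.9769)+1) = 0.2735

0.2735


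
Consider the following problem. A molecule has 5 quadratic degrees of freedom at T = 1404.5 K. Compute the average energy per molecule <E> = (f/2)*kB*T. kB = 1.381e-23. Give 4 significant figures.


Step 1: f/2 = 5/2 = 2.5
Step 2: kB*T = 1.381e-23 * 1404.5 = 1.94e-20
Step 3: <E> = 2.5 * 1.94e-20 = 4.849e-20 J

4.849e-20


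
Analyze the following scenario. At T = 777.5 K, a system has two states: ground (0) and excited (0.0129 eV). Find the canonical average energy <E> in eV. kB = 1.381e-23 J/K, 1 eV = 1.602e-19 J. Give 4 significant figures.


Step 1: beta*E = 0.0129*1.602e-19/(1.381e-23*777.5) = 0.1925
Step 2: exp(-beta*E) = 0.8249
Step 3: <E> = 0.0129*0.8249/(1+0.8249) = 0.005831 eV

0.005831


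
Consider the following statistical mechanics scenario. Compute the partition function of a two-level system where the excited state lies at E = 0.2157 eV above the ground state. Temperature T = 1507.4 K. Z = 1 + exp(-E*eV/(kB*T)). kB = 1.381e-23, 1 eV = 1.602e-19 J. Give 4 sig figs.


Step 1: Compute beta*E = E*eV/(kB*T) = 0.2157*1.602e-19/(1.381e-23*1507.4) = 1.66
Step 2: exp(-beta*E) = exp(-1.66) = 0.1902
Step 3: Z = 1 + 0.1902 = 1.19

1.19


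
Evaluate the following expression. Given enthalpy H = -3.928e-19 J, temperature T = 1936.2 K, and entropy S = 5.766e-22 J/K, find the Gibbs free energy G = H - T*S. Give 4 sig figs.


Step 1: T*S = 1936.2 * 5.766e-22 = 1.116e-18 J
Step 2: G = H - T*S = -3.928e-19 - 1.116e-18
Step 3: G = -1.509e-18 J

-1.509e-18


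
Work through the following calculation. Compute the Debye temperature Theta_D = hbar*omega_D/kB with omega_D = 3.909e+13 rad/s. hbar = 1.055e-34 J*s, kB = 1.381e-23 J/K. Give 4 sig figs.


Step 1: hbar*omega_D = 1.055e-34 * 3.909e+13 = 4.124e-21 J
Step 2: Theta_D = 4.124e-21 / 1.381e-23
Step 3: Theta_D = 298.6 K

298.6


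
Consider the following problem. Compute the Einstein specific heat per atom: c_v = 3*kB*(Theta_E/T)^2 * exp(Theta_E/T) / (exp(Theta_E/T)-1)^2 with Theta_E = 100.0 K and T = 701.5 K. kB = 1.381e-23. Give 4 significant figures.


Step 1: x = Theta_E/T = 100.0/701.5 = 0.1426
Step 2: x^2 = 0.02032
Step 3: exp(x) = 1.153
Step 4: c_v = 3*1.381e-23*0.02032*1.153/(1.153-1)^2 = 4.136e-23

4.136e-23


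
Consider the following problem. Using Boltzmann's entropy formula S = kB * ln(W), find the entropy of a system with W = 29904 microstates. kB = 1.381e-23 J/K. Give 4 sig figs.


Step 1: ln(W) = ln(29904) = 10.31
Step 2: S = kB * ln(W) = 1.381e-23 * 10.31
Step 3: S = 1.423e-22 J/K

1.423e-22


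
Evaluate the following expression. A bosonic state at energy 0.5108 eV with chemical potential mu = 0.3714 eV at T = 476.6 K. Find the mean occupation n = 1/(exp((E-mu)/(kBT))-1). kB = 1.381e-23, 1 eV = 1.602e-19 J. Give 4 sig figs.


Step 1: (E - mu) = 0.1394 eV
Step 2: x = (E-mu)*eV/(kB*T) = 0.1394*1.602e-19/(1.381e-23*476.6) = 3.393
Step 3: exp(x) = 29.75
Step 4: n = 1/(exp(x)-1) = 0.03478

0.03478


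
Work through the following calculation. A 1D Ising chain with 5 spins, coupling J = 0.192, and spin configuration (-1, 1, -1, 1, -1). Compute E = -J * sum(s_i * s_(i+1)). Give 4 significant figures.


Step 1: Nearest-neighbor products: -1, -1, -1, -1
Step 2: Sum of products = -4
Step 3: E = -0.192 * -4 = 0.768

0.768


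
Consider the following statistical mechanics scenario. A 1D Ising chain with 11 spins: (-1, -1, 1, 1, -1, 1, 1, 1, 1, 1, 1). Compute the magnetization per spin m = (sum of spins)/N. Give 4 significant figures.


Step 1: Count up spins (+1): 8, down spins (-1): 3
Step 2: Total magnetization M = 8 - 3 = 5
Step 3: m = M/N = 5/11 = 0.4545

0.4545


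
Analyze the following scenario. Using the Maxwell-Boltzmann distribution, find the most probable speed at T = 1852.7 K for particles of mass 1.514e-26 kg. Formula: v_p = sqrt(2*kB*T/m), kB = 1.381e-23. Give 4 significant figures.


Step 1: Numerator = 2*kB*T = 2*1.381e-23*1852.7 = 5.117e-20
Step 2: Ratio = 5.117e-20 / 1.514e-26 = 3.38e+06
Step 3: v_p = sqrt(3.38e+06) = 1838 m/s

1838


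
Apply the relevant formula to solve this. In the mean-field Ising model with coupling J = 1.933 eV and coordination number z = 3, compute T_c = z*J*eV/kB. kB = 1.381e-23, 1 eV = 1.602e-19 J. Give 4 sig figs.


Step 1: z*J = 3*1.933 = 5.799 eV
Step 2: Convert to Joules: 5.799*1.602e-19 = 9.29e-19 J
Step 3: T_c = 9.29e-19 / 1.381e-23 = 6.727e+04 K

6.727e+04


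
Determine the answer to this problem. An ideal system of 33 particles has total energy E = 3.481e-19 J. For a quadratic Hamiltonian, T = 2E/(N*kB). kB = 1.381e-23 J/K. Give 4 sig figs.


Step 1: Numerator = 2*E = 2*3.481e-19 = 6.962e-19 J
Step 2: Denominator = N*kB = 33*1.381e-23 = 4.557e-22
Step 3: T = 6.962e-19 / 4.557e-22 = 1528 K

1528


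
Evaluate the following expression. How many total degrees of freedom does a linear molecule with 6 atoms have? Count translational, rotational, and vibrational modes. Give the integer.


Step 1: Translational DOF = 3
Step 2: Rotational DOF (linear) = 2
Step 3: Vibrational DOF = 3*6 - 5 = 13
Step 4: Total = 3 + 2 + 13 = 18

18


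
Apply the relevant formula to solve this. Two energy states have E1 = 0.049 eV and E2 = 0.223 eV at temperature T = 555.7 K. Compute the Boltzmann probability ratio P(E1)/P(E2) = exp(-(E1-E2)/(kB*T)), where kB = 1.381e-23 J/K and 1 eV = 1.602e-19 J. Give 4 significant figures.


Step 1: Compute energy difference dE = E1 - E2 = 0.049 - 0.223 = -0.174 eV
Step 2: Convert to Joules: dE_J = -0.174 * 1.602e-19 = -2.787e-20 J
Step 3: Compute exponent = -dE_J / (kB * T) = -(-2.787e-20) / (1.381e-23 * 555.7) = 3.632
Step 4: P(E1)/P(E2) = exp(3.632) = 37.8

37.8


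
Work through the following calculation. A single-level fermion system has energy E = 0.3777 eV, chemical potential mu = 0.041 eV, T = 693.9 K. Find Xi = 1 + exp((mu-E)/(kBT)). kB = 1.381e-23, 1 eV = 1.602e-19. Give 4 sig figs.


Step 1: (mu - E) = 0.041 - 0.3777 = -0.3367 eV
Step 2: x = (mu-E)*eV/(kB*T) = -0.3367*1.602e-19/(1.381e-23*693.9) = -5.629
Step 3: exp(x) = 0.003593
Step 4: Xi = 1 + 0.003593 = 1.004

1.004


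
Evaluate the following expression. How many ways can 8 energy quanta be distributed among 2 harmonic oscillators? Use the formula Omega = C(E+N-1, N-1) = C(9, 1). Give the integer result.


Step 1: Use binomial coefficient C(9, 1)
Step 2: Numerator = 9! / 8!
Step 3: Denominator = 1!
Step 4: Omega = 9

9


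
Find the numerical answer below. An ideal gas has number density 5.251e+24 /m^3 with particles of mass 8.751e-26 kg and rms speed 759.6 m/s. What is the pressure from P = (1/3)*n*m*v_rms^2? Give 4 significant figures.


Step 1: v_rms^2 = 759.6^2 = 5.77e+05
Step 2: n*m = 5.251e+24*8.751e-26 = 0.4595
Step 3: P = (1/3)*0.4595*5.77e+05 = 8.838e+04 Pa

8.838e+04


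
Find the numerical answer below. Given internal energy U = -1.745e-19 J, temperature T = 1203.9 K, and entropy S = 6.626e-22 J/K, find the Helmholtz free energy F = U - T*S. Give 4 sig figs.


Step 1: T*S = 1203.9 * 6.626e-22 = 7.977e-19 J
Step 2: F = U - T*S = -1.745e-19 - 7.977e-19
Step 3: F = -9.722e-19 J

-9.722e-19


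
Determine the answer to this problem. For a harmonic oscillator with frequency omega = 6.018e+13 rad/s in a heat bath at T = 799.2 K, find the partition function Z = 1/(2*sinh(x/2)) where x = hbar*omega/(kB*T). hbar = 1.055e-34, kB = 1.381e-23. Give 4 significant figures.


Step 1: Compute x = hbar*omega/(kB*T) = 1.055e-34*6.018e+13/(1.381e-23*799.2) = 0.5752
Step 2: x/2 = 0.2876
Step 3: sinh(x/2) = 0.2916
Step 4: Z = 1/(2*0.2916) = 1.715

1.715


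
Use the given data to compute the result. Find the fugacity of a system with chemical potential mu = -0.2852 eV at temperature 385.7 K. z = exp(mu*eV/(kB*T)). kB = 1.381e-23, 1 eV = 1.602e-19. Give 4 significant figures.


Step 1: Convert mu to Joules: -0.2852*1.602e-19 = -4.569e-20 J
Step 2: kB*T = 1.381e-23*385.7 = 5.327e-21 J
Step 3: mu/(kB*T) = -8.578
Step 4: z = exp(-8.578) = 0.0001883

0.0001883


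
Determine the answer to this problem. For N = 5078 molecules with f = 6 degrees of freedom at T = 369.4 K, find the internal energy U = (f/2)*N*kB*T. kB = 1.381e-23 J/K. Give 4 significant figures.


Step 1: f/2 = 6/2 = 3.0
Step 2: N*kB*T = 5078*1.381e-23*369.4 = 2.59e-17
Step 3: U = 3.0 * 2.59e-17 = 7.771e-17 J

7.771e-17


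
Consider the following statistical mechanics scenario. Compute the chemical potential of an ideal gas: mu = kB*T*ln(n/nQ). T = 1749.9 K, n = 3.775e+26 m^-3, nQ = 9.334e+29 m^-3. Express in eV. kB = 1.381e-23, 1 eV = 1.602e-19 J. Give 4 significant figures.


Step 1: n/nQ = 3.775e+26/9.334e+29 = 0.0004044
Step 2: ln(n/nQ) = -7.813
Step 3: mu = kB*T*ln(n/nQ) = 2.417e-20*-7.813 = -1.888e-19 J
Step 4: Convert to eV: -1.888e-19/1.602e-19 = -1.179 eV

-1.179


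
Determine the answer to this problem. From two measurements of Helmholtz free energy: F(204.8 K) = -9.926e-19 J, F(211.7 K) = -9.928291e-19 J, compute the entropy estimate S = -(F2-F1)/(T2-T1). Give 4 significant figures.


Step 1: dF = F2 - F1 = -9.928291e-19 - (-9.926e-19) = -2.291e-22 J
Step 2: dT = T2 - T1 = 211.7 - 204.8 = 6.9 K
Step 3: S = -dF/dT = -(-2.291e-22)/6.9 = 3.32e-23 J/K

3.32e-23


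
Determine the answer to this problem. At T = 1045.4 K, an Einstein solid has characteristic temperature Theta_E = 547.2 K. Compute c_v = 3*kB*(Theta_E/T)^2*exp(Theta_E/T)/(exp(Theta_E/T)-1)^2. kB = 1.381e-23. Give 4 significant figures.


Step 1: x = Theta_E/T = 547.2/1045.4 = 0.5234
Step 2: x^2 = 0.274
Step 3: exp(x) = 1.688
Step 4: c_v = 3*1.381e-23*0.274*1.688/(1.688-1)^2 = 4.05e-23

4.05e-23


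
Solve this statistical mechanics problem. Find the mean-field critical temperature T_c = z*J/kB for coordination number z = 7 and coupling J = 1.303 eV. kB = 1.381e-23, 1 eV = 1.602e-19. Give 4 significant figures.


Step 1: z*J = 7*1.303 = 9.121 eV
Step 2: Convert to Joules: 9.121*1.602e-19 = 1.461e-18 J
Step 3: T_c = 1.461e-18 / 1.381e-23 = 1.058e+05 K

1.058e+05


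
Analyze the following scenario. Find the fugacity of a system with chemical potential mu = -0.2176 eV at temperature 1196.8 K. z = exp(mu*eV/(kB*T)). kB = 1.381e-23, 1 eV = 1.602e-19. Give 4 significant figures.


Step 1: Convert mu to Joules: -0.2176*1.602e-19 = -3.486e-20 J
Step 2: kB*T = 1.381e-23*1196.8 = 1.653e-20 J
Step 3: mu/(kB*T) = -2.109
Step 4: z = exp(-2.109) = 0.1213

0.1213


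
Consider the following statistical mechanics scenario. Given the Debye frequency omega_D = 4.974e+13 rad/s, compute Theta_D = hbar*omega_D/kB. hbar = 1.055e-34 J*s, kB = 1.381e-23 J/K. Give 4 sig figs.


Step 1: hbar*omega_D = 1.055e-34 * 4.974e+13 = 5.248e-21 J
Step 2: Theta_D = 5.248e-21 / 1.381e-23
Step 3: Theta_D = 380 K

380


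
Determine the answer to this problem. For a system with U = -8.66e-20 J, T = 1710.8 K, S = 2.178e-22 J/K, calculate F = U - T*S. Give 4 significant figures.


Step 1: T*S = 1710.8 * 2.178e-22 = 3.726e-19 J
Step 2: F = U - T*S = -8.66e-20 - 3.726e-19
Step 3: F = -4.592e-19 J

-4.592e-19


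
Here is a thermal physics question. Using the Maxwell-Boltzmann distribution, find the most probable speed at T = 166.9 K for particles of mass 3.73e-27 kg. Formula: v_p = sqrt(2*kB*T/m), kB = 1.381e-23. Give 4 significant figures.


Step 1: Numerator = 2*kB*T = 2*1.381e-23*166.9 = 4.61e-21
Step 2: Ratio = 4.61e-21 / 3.73e-27 = 1.236e+06
Step 3: v_p = sqrt(1.236e+06) = 1112 m/s

1112


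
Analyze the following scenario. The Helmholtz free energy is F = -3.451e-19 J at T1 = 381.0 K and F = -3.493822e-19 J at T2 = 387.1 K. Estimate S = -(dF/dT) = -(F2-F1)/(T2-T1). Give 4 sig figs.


Step 1: dF = F2 - F1 = -3.493822e-19 - (-3.451e-19) = -4.2822e-21 J
Step 2: dT = T2 - T1 = 387.1 - 381.0 = 6.1 K
Step 3: S = -dF/dT = -(-4.2822e-21)/6.1 = 7.02e-22 J/K

7.02e-22


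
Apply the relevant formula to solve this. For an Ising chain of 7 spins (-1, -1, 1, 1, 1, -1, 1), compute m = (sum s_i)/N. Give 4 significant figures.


Step 1: Count up spins (+1): 4, down spins (-1): 3
Step 2: Total magnetization M = 4 - 3 = 1
Step 3: m = M/N = 1/7 = 0.1429

0.1429


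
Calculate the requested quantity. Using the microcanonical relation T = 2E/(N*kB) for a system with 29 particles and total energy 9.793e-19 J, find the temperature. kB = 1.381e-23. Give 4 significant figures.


Step 1: Numerator = 2*E = 2*9.793e-19 = 1.959e-18 J
Step 2: Denominator = N*kB = 29*1.381e-23 = 4.005e-22
Step 3: T = 1.959e-18 / 4.005e-22 = 4891 K

4891


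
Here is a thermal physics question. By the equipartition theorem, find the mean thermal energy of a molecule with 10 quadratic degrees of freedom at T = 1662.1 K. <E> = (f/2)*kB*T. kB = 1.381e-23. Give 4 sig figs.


Step 1: f/2 = 10/2 = 5
Step 2: kB*T = 1.381e-23 * 1662.1 = 2.295e-20
Step 3: <E> = 5 * 2.295e-20 = 1.148e-19 J

1.148e-19


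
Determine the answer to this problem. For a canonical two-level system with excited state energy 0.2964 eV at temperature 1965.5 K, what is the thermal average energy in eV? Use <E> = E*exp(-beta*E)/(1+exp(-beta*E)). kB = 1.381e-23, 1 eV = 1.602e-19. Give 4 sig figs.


Step 1: beta*E = 0.2964*1.602e-19/(1.381e-23*1965.5) = 1.749
Step 2: exp(-beta*E) = 0.1739
Step 3: <E> = 0.2964*0.1739/(1+0.1739) = 0.04391 eV

0.04391


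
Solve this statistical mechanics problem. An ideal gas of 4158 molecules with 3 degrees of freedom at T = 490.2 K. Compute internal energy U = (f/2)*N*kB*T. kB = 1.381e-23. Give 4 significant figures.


Step 1: f/2 = 3/2 = 1.5
Step 2: N*kB*T = 4158*1.381e-23*490.2 = 2.815e-17
Step 3: U = 1.5 * 2.815e-17 = 4.222e-17 J

4.222e-17
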